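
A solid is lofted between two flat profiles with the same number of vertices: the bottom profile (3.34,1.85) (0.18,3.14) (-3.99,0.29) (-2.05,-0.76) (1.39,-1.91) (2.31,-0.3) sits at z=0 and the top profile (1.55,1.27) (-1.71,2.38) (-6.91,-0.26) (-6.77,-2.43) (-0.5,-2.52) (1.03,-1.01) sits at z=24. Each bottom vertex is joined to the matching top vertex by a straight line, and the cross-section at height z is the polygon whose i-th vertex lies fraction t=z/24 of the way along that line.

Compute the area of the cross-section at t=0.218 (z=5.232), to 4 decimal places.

Area at t=0.218: 22.2776

Cross-section at t=0.218: each vertex is (1-t)·p0[i] + t·p1[i].
  v1: (1-0.218)·(3.34,1.85) + 0.218·(1.55,1.27) = (2.9498,1.7236)
  v2: (1-0.218)·(0.18,3.14) + 0.218·(-1.71,2.38) = (-0.2320,2.9743)
  v3: (1-0.218)·(-3.99,0.29) + 0.218·(-6.91,-0.26) = (-4.6266,0.1701)
  v4: (1-0.218)·(-2.05,-0.76) + 0.218·(-6.77,-2.43) = (-3.0790,-1.1241)
  v5: (1-0.218)·(1.39,-1.91) + 0.218·(-0.5,-2.52) = (0.9780,-2.0430)
  v6: (1-0.218)·(2.31,-0.3) + 0.218·(1.03,-1.01) = (2.0310,-0.4548)
Shoelace sum Σ(x_i·y_{i+1} − x_{i+1}·y_i):
  i=1: 2.9498·2.9743 − -0.2320·1.7236 = +9.1735 (running +9.1735)
  i=2: -0.2320·0.1701 − -4.6266·2.9743 = +13.7214 (running +22.8949)
  i=3: -4.6266·-1.1241 − -3.0790·0.1701 = +5.7243 (running +28.6192)
  i=4: -3.0790·-2.0430 − 0.9780·-1.1241 = +7.3896 (running +36.0087)
  i=5: 0.9780·-0.4548 − 2.0310·-2.0430 = +3.7044 (running +39.7132)
  i=6: 2.0310·1.7236 − 2.9498·-0.4548 = +4.8420 (running +44.5551)
Area = |Σ|/2 = |44.5551|/2 = 22.2776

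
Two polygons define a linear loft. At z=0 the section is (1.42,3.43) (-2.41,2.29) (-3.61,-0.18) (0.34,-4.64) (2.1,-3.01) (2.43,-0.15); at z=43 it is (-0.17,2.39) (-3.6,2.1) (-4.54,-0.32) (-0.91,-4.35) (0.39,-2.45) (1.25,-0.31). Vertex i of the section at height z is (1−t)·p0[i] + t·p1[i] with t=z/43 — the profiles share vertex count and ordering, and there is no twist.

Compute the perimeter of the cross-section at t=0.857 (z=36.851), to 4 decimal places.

Cross-section at t=0.857: each vertex is (1-t)·p0[i] + t·p1[i].
  v1: (1-0.857)·(1.42,3.43) + 0.857·(-0.17,2.39) = (0.0574,2.5387)
  v2: (1-0.857)·(-2.41,2.29) + 0.857·(-3.6,2.1) = (-3.4298,2.1272)
  v3: (1-0.857)·(-3.61,-0.18) + 0.857·(-4.54,-0.32) = (-4.4070,-0.3000)
  v4: (1-0.857)·(0.34,-4.64) + 0.857·(-0.91,-4.35) = (-0.7313,-4.3915)
  v5: (1-0.857)·(2.1,-3.01) + 0.857·(0.39,-2.45) = (0.6345,-2.5301)
  v6: (1-0.857)·(2.43,-0.15) + 0.857·(1.25,-0.31) = (1.4187,-0.2871)
Perimeter = Σ |v_{i+1} − v_i|:
  edge 1→2: √(-3.4872² + -0.4116²) = 3.5114 (running 3.5114)
  edge 2→3: √(-0.9772² + -2.4272²) = 2.6165 (running 6.1279)
  edge 3→4: √(3.6758² + -4.0915²) = 5.5001 (running 11.6280)
  edge 4→5: √(1.3658² + 1.8614²) = 2.3087 (running 13.9367)
  edge 5→6: √(0.7842² + 2.2430²) = 2.3761 (running 16.3128)
  edge 6→1: √(-1.3614² + 2.8258²) = 3.1367 (running 19.4495)
Perimeter = 19.4495

Perimeter at t=0.857: 19.4495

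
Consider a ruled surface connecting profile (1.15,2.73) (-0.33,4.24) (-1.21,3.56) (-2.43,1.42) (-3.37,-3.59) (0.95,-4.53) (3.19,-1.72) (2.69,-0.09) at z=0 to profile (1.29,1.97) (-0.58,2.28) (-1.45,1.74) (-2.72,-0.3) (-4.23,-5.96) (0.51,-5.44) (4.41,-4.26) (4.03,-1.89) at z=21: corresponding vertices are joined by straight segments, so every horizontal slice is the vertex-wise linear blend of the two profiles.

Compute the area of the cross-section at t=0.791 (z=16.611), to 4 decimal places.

Cross-section at t=0.791: each vertex is (1-t)·p0[i] + t·p1[i].
  v1: (1-0.791)·(1.15,2.73) + 0.791·(1.29,1.97) = (1.2607,2.1288)
  v2: (1-0.791)·(-0.33,4.24) + 0.791·(-0.58,2.28) = (-0.5277,2.6896)
  v3: (1-0.791)·(-1.21,3.56) + 0.791·(-1.45,1.74) = (-1.3998,2.1204)
  v4: (1-0.791)·(-2.43,1.42) + 0.791·(-2.72,-0.3) = (-2.6594,0.0595)
  v5: (1-0.791)·(-3.37,-3.59) + 0.791·(-4.23,-5.96) = (-4.0503,-5.4647)
  v6: (1-0.791)·(0.95,-4.53) + 0.791·(0.51,-5.44) = (0.6020,-5.2498)
  v7: (1-0.791)·(3.19,-1.72) + 0.791·(4.41,-4.26) = (4.1550,-3.7291)
  v8: (1-0.791)·(2.69,-0.09) + 0.791·(4.03,-1.89) = (3.7499,-1.5138)
Shoelace sum Σ(x_i·y_{i+1} − x_{i+1}·y_i):
  i=1: 1.2607·2.6896 − -0.5277·2.1288 = +4.5144 (running +4.5144)
  i=2: -0.5277·2.1204 − -1.3998·2.6896 = +2.6460 (running +7.1605)
  i=3: -1.3998·0.0595 − -2.6594·2.1204 = +5.5557 (running +12.7161)
  i=4: -2.6594·-5.4647 − -4.0503·0.0595 = +14.7736 (running +27.4897)
  i=5: -4.0503·-5.2498 − 0.6020·-5.4647 = +24.5526 (running +52.0423)
  i=6: 0.6020·-3.7291 − 4.1550·-5.2498 = +19.5683 (running +71.6106)
  i=7: 4.1550·-1.5138 − 3.7499·-3.7291 = +7.6942 (running +79.3048)
  i=8: 3.7499·2.1288 − 1.2607·-1.5138 = +9.8915 (running +89.1963)
Area = |Σ|/2 = |89.1963|/2 = 44.5982

Area at t=0.791: 44.5982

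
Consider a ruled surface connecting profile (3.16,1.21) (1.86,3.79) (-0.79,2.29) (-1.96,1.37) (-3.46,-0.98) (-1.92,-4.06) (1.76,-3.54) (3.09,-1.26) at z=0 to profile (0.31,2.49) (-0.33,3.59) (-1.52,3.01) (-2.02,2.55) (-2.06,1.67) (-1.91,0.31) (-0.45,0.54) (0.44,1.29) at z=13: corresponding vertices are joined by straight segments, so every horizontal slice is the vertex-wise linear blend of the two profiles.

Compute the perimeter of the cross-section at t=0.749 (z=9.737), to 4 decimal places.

Cross-section at t=0.749: each vertex is (1-t)·p0[i] + t·p1[i].
  v1: (1-0.749)·(3.16,1.21) + 0.749·(0.31,2.49) = (1.0253,2.1687)
  v2: (1-0.749)·(1.86,3.79) + 0.749·(-0.33,3.59) = (0.2197,3.6402)
  v3: (1-0.749)·(-0.79,2.29) + 0.749·(-1.52,3.01) = (-1.3368,2.8293)
  v4: (1-0.749)·(-1.96,1.37) + 0.749·(-2.02,2.55) = (-2.0049,2.2538)
  v5: (1-0.749)·(-3.46,-0.98) + 0.749·(-2.06,1.67) = (-2.4114,1.0048)
  v6: (1-0.749)·(-1.92,-4.06) + 0.749·(-1.91,0.31) = (-1.9125,-0.7869)
  v7: (1-0.749)·(1.76,-3.54) + 0.749·(-0.45,0.54) = (0.1047,-0.4841)
  v8: (1-0.749)·(3.09,-1.26) + 0.749·(0.44,1.29) = (1.1052,0.6500)
Perimeter = Σ |v_{i+1} − v_i|:
  edge 1→2: √(-0.8057² + 1.4715²) = 1.6776 (running 1.6776)
  edge 2→3: √(-1.5565² + -0.8109²) = 1.7550 (running 3.4326)
  edge 3→4: √(-0.6682² + -0.5755²) = 0.8818 (running 4.3145)
  edge 4→5: √(-0.4065² + -1.2490²) = 1.3134 (running 5.6279)
  edge 5→6: √(0.4989² + -1.7917²) = 1.8599 (running 7.4878)
  edge 6→7: √(2.0172² + 0.3028²) = 2.0398 (running 9.5276)
  edge 7→8: √(1.0004² + 1.1340²) = 1.5123 (running 11.0399)
  edge 8→1: √(-0.0798² + 1.5188²) = 1.5209 (running 12.5607)
Perimeter = 12.5607

Perimeter at t=0.749: 12.5607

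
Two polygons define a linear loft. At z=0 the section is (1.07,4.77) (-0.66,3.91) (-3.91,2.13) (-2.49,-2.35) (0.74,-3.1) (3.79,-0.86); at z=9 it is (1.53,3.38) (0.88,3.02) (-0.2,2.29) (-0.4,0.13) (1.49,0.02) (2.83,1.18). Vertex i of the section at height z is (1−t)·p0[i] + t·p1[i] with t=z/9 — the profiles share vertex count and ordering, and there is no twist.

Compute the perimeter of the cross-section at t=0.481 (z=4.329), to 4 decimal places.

Perimeter at t=0.481: 17.2412

Cross-section at t=0.481: each vertex is (1-t)·p0[i] + t·p1[i].
  v1: (1-0.481)·(1.07,4.77) + 0.481·(1.53,3.38) = (1.2913,4.1014)
  v2: (1-0.481)·(-0.66,3.91) + 0.481·(0.88,3.02) = (0.0807,3.4819)
  v3: (1-0.481)·(-3.91,2.13) + 0.481·(-0.2,2.29) = (-2.1255,2.2070)
  v4: (1-0.481)·(-2.49,-2.35) + 0.481·(-0.4,0.13) = (-1.4847,-1.1571)
  v5: (1-0.481)·(0.74,-3.1) + 0.481·(1.49,0.02) = (1.1007,-1.5993)
  v6: (1-0.481)·(3.79,-0.86) + 0.481·(2.83,1.18) = (3.3282,0.1212)
Perimeter = Σ |v_{i+1} − v_i|:
  edge 1→2: √(-1.2105² + -0.6195²) = 1.3598 (running 1.3598)
  edge 2→3: √(-2.2062² + -1.2750²) = 2.5481 (running 3.9080)
  edge 3→4: √(0.6408² + -3.3641²) = 3.4246 (running 7.3325)
  edge 4→5: √(2.5855² + -0.4422²) = 2.6230 (running 9.9555)
  edge 5→6: √(2.2275² + 1.7205²) = 2.8146 (running 12.7701)
  edge 6→1: √(-2.0370² + 3.9802²) = 4.4711 (running 17.2412)
Perimeter = 17.2412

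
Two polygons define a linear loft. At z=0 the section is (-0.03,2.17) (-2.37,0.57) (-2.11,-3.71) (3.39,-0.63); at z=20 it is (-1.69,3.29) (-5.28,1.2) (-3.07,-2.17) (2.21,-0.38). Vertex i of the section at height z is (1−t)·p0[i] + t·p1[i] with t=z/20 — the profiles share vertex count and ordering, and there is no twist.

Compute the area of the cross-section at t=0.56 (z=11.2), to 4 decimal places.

Area at t=0.56: 20.1838

Cross-section at t=0.56: each vertex is (1-t)·p0[i] + t·p1[i].
  v1: (1-0.56)·(-0.03,2.17) + 0.56·(-1.69,3.29) = (-0.9596,2.7972)
  v2: (1-0.56)·(-2.37,0.57) + 0.56·(-5.28,1.2) = (-3.9996,0.9228)
  v3: (1-0.56)·(-2.11,-3.71) + 0.56·(-3.07,-2.17) = (-2.6476,-2.8476)
  v4: (1-0.56)·(3.39,-0.63) + 0.56·(2.21,-0.38) = (2.7292,-0.4900)
Shoelace sum Σ(x_i·y_{i+1} − x_{i+1}·y_i):
  i=1: -0.9596·0.9228 − -3.9996·2.7972 = +10.3022 (running +10.3022)
  i=2: -3.9996·-2.8476 − -2.6476·0.9228 = +13.8325 (running +24.1346)
  i=3: -2.6476·-0.4900 − 2.7292·-2.8476 = +9.0690 (running +33.2036)
  i=4: 2.7292·2.7972 − -0.9596·-0.4900 = +7.1639 (running +40.3675)
Area = |Σ|/2 = |40.3675|/2 = 20.1838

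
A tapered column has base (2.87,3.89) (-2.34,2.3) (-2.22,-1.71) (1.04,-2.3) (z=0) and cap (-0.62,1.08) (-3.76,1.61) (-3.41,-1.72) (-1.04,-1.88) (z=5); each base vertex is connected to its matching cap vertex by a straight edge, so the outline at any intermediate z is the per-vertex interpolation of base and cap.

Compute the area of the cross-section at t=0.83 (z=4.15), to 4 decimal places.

Cross-section at t=0.83: each vertex is (1-t)·p0[i] + t·p1[i].
  v1: (1-0.83)·(2.87,3.89) + 0.83·(-0.62,1.08) = (-0.0267,1.5577)
  v2: (1-0.83)·(-2.34,2.3) + 0.83·(-3.76,1.61) = (-3.5186,1.7273)
  v3: (1-0.83)·(-2.22,-1.71) + 0.83·(-3.41,-1.72) = (-3.2077,-1.7183)
  v4: (1-0.83)·(1.04,-2.3) + 0.83·(-1.04,-1.88) = (-0.6864,-1.9514)
Shoelace sum Σ(x_i·y_{i+1} − x_{i+1}·y_i):
  i=1: -0.0267·1.7273 − -3.5186·1.5577 = +5.4348 (running +5.4348)
  i=2: -3.5186·-1.7183 − -3.2077·1.7273 = +11.5867 (running +17.0215)
  i=3: -3.2077·-1.9514 − -0.6864·-1.7183 = +5.0801 (running +22.1015)
  i=4: -0.6864·1.5577 − -0.0267·-1.9514 = -1.1213 (running +20.9802)
Area = |Σ|/2 = |20.9802|/2 = 10.4901

Area at t=0.83: 10.4901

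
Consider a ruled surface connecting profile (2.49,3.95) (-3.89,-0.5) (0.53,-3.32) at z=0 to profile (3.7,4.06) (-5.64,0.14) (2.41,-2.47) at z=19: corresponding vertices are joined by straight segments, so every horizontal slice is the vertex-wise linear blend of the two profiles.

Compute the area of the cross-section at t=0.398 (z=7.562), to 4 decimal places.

Cross-section at t=0.398: each vertex is (1-t)·p0[i] + t·p1[i].
  v1: (1-0.398)·(2.49,3.95) + 0.398·(3.7,4.06) = (2.9716,3.9938)
  v2: (1-0.398)·(-3.89,-0.5) + 0.398·(-5.64,0.14) = (-4.5865,-0.2453)
  v3: (1-0.398)·(0.53,-3.32) + 0.398·(2.41,-2.47) = (1.2782,-2.9817)
Shoelace sum Σ(x_i·y_{i+1} − x_{i+1}·y_i):
  i=1: 2.9716·-0.2453 − -4.5865·3.9938 = +17.5886 (running +17.5886)
  i=2: -4.5865·-2.9817 − 1.2782·-0.2453 = +13.9891 (running +31.5777)
  i=3: 1.2782·3.9938 − 2.9716·-2.9817 = +13.9654 (running +45.5431)
Area = |Σ|/2 = |45.5431|/2 = 22.7715

Area at t=0.398: 22.7715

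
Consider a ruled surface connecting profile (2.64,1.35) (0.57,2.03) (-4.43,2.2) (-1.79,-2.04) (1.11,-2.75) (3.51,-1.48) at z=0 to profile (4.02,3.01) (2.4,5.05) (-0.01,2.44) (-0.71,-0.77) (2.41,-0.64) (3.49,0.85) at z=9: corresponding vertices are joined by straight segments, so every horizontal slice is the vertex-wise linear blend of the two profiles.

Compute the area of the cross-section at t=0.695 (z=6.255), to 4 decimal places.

Area at t=0.695: 20.4658

Cross-section at t=0.695: each vertex is (1-t)·p0[i] + t·p1[i].
  v1: (1-0.695)·(2.64,1.35) + 0.695·(4.02,3.01) = (3.5991,2.5037)
  v2: (1-0.695)·(0.57,2.03) + 0.695·(2.4,5.05) = (1.8418,4.1289)
  v3: (1-0.695)·(-4.43,2.2) + 0.695·(-0.01,2.44) = (-1.3581,2.3668)
  v4: (1-0.695)·(-1.79,-2.04) + 0.695·(-0.71,-0.77) = (-1.0394,-1.1574)
  v5: (1-0.695)·(1.11,-2.75) + 0.695·(2.41,-0.64) = (2.0135,-1.2835)
  v6: (1-0.695)·(3.51,-1.48) + 0.695·(3.49,0.85) = (3.4961,0.1393)
Shoelace sum Σ(x_i·y_{i+1} − x_{i+1}·y_i):
  i=1: 3.5991·4.1289 − 1.8418·2.5037 = +10.2489 (running +10.2489)
  i=2: 1.8418·2.3668 − -1.3581·4.1289 = +9.9667 (running +20.2156)
  i=3: -1.3581·-1.1574 − -1.0394·2.3668 = +4.0318 (running +24.2475)
  i=4: -1.0394·-1.2835 − 2.0135·-1.1574 = +3.6644 (running +27.9119)
  i=5: 2.0135·0.1393 − 3.4961·-1.2835 = +4.7680 (running +32.6799)
  i=6: 3.4961·2.5037 − 3.5991·0.1393 = +8.2517 (running +40.9316)
Area = |Σ|/2 = |40.9316|/2 = 20.4658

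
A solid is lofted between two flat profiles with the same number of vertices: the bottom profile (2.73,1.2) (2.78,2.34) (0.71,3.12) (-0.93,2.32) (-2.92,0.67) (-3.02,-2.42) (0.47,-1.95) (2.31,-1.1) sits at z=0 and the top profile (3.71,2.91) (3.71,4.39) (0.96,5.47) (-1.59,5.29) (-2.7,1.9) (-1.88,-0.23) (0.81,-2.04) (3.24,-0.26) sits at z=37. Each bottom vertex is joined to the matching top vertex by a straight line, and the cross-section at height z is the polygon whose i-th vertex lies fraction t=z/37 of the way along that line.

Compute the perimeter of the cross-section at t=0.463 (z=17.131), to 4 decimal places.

Cross-section at t=0.463: each vertex is (1-t)·p0[i] + t·p1[i].
  v1: (1-0.463)·(2.73,1.2) + 0.463·(3.71,2.91) = (3.1837,1.9917)
  v2: (1-0.463)·(2.78,2.34) + 0.463·(3.71,4.39) = (3.2106,3.2891)
  v3: (1-0.463)·(0.71,3.12) + 0.463·(0.96,5.47) = (0.8257,4.2081)
  v4: (1-0.463)·(-0.93,2.32) + 0.463·(-1.59,5.29) = (-1.2356,3.6951)
  v5: (1-0.463)·(-2.92,0.67) + 0.463·(-2.7,1.9) = (-2.8181,1.2395)
  v6: (1-0.463)·(-3.02,-2.42) + 0.463·(-1.88,-0.23) = (-2.4922,-1.4060)
  v7: (1-0.463)·(0.47,-1.95) + 0.463·(0.81,-2.04) = (0.6274,-1.9917)
  v8: (1-0.463)·(2.31,-1.1) + 0.463·(3.24,-0.26) = (2.7406,-0.7111)
Perimeter = Σ |v_{i+1} − v_i|:
  edge 1→2: √(0.0269² + 1.2974²) = 1.2977 (running 1.2977)
  edge 2→3: √(-2.3848² + 0.9189²) = 2.5557 (running 3.8534)
  edge 3→4: √(-2.0613² + -0.5129²) = 2.1242 (running 5.9776)
  edge 4→5: √(-1.5826² + -2.4556²) = 2.9214 (running 8.8990)
  edge 5→6: √(0.3260² + -2.6455²) = 2.6655 (running 11.5646)
  edge 6→7: √(3.1196² + -0.5856²) = 3.1741 (running 14.7387)
  edge 7→8: √(2.1132² + 1.2806²) = 2.4709 (running 17.2096)
  edge 8→1: √(0.4431² + 2.7028²) = 2.7389 (running 19.9485)
Perimeter = 19.9485

Perimeter at t=0.463: 19.9485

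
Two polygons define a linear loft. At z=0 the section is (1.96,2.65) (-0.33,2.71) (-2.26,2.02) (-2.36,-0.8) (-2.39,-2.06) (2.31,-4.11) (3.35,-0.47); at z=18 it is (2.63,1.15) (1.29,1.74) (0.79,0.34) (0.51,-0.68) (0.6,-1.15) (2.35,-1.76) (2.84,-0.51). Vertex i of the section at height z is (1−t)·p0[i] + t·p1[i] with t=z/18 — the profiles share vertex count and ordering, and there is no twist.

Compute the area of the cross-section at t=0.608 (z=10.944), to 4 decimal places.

Area at t=0.608: 12.6581

Cross-section at t=0.608: each vertex is (1-t)·p0[i] + t·p1[i].
  v1: (1-0.608)·(1.96,2.65) + 0.608·(2.63,1.15) = (2.3674,1.7380)
  v2: (1-0.608)·(-0.33,2.71) + 0.608·(1.29,1.74) = (0.6550,2.1202)
  v3: (1-0.608)·(-2.26,2.02) + 0.608·(0.79,0.34) = (-0.4056,0.9986)
  v4: (1-0.608)·(-2.36,-0.8) + 0.608·(0.51,-0.68) = (-0.6150,-0.7270)
  v5: (1-0.608)·(-2.39,-2.06) + 0.608·(0.6,-1.15) = (-0.5721,-1.5067)
  v6: (1-0.608)·(2.31,-4.11) + 0.608·(2.35,-1.76) = (2.3343,-2.6812)
  v7: (1-0.608)·(3.35,-0.47) + 0.608·(2.84,-0.51) = (3.0399,-0.4943)
Shoelace sum Σ(x_i·y_{i+1} − x_{i+1}·y_i):
  i=1: 2.3674·2.1202 − 0.6550·1.7380 = +3.8811 (running +3.8811)
  i=2: 0.6550·0.9986 − -0.4056·2.1202 = +1.5140 (running +5.3950)
  i=3: -0.4056·-0.7270 − -0.6150·0.9986 = +0.9090 (running +6.3041)
  i=4: -0.6150·-1.5067 − -0.5721·-0.7270 = +0.5108 (running +6.8148)
  i=5: -0.5721·-2.6812 − 2.3343·-1.5067 = +5.0510 (running +11.8659)
  i=6: 2.3343·-0.4943 − 3.0399·-2.6812 = +6.9967 (running +18.8626)
  i=7: 3.0399·1.7380 − 2.3674·-0.4943 = +6.4536 (running +25.3162)
Area = |Σ|/2 = |25.3162|/2 = 12.6581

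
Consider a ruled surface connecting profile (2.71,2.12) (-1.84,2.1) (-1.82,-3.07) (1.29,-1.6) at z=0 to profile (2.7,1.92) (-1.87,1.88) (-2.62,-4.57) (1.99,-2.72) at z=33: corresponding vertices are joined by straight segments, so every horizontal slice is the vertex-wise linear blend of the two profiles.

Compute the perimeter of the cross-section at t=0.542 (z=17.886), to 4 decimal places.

Cross-section at t=0.542: each vertex is (1-t)·p0[i] + t·p1[i].
  v1: (1-0.542)·(2.71,2.12) + 0.542·(2.7,1.92) = (2.7046,2.0116)
  v2: (1-0.542)·(-1.84,2.1) + 0.542·(-1.87,1.88) = (-1.8563,1.9808)
  v3: (1-0.542)·(-1.82,-3.07) + 0.542·(-2.62,-4.57) = (-2.2536,-3.8830)
  v4: (1-0.542)·(1.29,-1.6) + 0.542·(1.99,-2.72) = (1.6694,-2.2070)
Perimeter = Σ |v_{i+1} − v_i|:
  edge 1→2: √(-4.5608² + -0.0308²) = 4.5609 (running 4.5609)
  edge 2→3: √(-0.3973² + -5.8638²) = 5.8772 (running 10.4382)
  edge 3→4: √(3.9230² + 1.6760²) = 4.2660 (running 14.7042)
  edge 4→1: √(1.0352² + 4.2186²) = 4.3438 (running 19.0479)
Perimeter = 19.0479

Perimeter at t=0.542: 19.0479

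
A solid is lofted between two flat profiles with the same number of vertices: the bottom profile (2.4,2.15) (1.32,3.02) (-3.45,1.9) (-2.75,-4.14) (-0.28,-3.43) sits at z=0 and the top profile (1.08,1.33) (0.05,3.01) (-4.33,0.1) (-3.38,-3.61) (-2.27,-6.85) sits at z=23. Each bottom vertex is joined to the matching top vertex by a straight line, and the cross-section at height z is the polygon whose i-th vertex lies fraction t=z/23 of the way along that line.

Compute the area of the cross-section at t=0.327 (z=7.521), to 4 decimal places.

Area at t=0.327: 26.1775

Cross-section at t=0.327: each vertex is (1-t)·p0[i] + t·p1[i].
  v1: (1-0.327)·(2.4,2.15) + 0.327·(1.08,1.33) = (1.9684,1.8819)
  v2: (1-0.327)·(1.32,3.02) + 0.327·(0.05,3.01) = (0.9047,3.0167)
  v3: (1-0.327)·(-3.45,1.9) + 0.327·(-4.33,0.1) = (-3.7378,1.3114)
  v4: (1-0.327)·(-2.75,-4.14) + 0.327·(-3.38,-3.61) = (-2.9560,-3.9667)
  v5: (1-0.327)·(-0.28,-3.43) + 0.327·(-2.27,-6.85) = (-0.9307,-4.5483)
Shoelace sum Σ(x_i·y_{i+1} − x_{i+1}·y_i):
  i=1: 1.9684·3.0167 − 0.9047·1.8819 = +4.2355 (running +4.2355)
  i=2: 0.9047·1.3114 − -3.7378·3.0167 = +12.4622 (running +16.6977)
  i=3: -3.7378·-3.9667 − -2.9560·1.3114 = +18.7030 (running +35.4008)
  i=4: -2.9560·-4.5483 − -0.9307·-3.9667 = +9.7530 (running +45.1538)
  i=5: -0.9307·1.8819 − 1.9684·-4.5483 = +7.2013 (running +52.3551)
Area = |Σ|/2 = |52.3551|/2 = 26.1775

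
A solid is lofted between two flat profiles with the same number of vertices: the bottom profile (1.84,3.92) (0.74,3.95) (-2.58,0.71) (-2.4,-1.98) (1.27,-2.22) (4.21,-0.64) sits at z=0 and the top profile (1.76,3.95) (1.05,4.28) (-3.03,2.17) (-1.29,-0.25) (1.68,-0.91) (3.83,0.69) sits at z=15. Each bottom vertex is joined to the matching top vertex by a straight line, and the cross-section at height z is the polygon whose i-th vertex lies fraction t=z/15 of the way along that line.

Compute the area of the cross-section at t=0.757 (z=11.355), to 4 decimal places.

Cross-section at t=0.757: each vertex is (1-t)·p0[i] + t·p1[i].
  v1: (1-0.757)·(1.84,3.92) + 0.757·(1.76,3.95) = (1.7794,3.9427)
  v2: (1-0.757)·(0.74,3.95) + 0.757·(1.05,4.28) = (0.9747,4.1998)
  v3: (1-0.757)·(-2.58,0.71) + 0.757·(-3.03,2.17) = (-2.9207,1.8152)
  v4: (1-0.757)·(-2.4,-1.98) + 0.757·(-1.29,-0.25) = (-1.5597,-0.6704)
  v5: (1-0.757)·(1.27,-2.22) + 0.757·(1.68,-0.91) = (1.5804,-1.2283)
  v6: (1-0.757)·(4.21,-0.64) + 0.757·(3.83,0.69) = (3.9223,0.3668)
Shoelace sum Σ(x_i·y_{i+1} − x_{i+1}·y_i):
  i=1: 1.7794·4.1998 − 0.9747·3.9427 = +3.6305 (running +3.6305)
  i=2: 0.9747·1.8152 − -2.9207·4.1998 = +14.0354 (running +17.6659)
  i=3: -2.9207·-0.6704 − -1.5597·1.8152 = +4.7892 (running +22.4551)
  i=4: -1.5597·-1.2283 − 1.5804·-0.6704 = +2.9753 (running +25.4304)
  i=5: 1.5804·0.3668 − 3.9223·-1.2283 = +5.3976 (running +30.8281)
  i=6: 3.9223·3.9427 − 1.7794·0.3668 = +14.8119 (running +45.6400)
Area = |Σ|/2 = |45.6400|/2 = 22.8200

Area at t=0.757: 22.8200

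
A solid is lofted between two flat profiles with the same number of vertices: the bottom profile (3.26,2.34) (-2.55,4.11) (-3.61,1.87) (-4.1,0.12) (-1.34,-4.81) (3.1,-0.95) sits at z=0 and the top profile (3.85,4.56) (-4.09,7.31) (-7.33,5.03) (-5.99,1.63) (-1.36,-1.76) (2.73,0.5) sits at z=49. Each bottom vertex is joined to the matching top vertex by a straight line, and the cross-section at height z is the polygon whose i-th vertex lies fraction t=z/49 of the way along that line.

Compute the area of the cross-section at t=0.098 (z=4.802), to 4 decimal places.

Area at t=0.098: 43.3332

Cross-section at t=0.098: each vertex is (1-t)·p0[i] + t·p1[i].
  v1: (1-0.098)·(3.26,2.34) + 0.098·(3.85,4.56) = (3.3178,2.5576)
  v2: (1-0.098)·(-2.55,4.11) + 0.098·(-4.09,7.31) = (-2.7009,4.4236)
  v3: (1-0.098)·(-3.61,1.87) + 0.098·(-7.33,5.03) = (-3.9746,2.1797)
  v4: (1-0.098)·(-4.1,0.12) + 0.098·(-5.99,1.63) = (-4.2852,0.2680)
  v5: (1-0.098)·(-1.34,-4.81) + 0.098·(-1.36,-1.76) = (-1.3420,-4.5111)
  v6: (1-0.098)·(3.1,-0.95) + 0.098·(2.73,0.5) = (3.0637,-0.8079)
Shoelace sum Σ(x_i·y_{i+1} − x_{i+1}·y_i):
  i=1: 3.3178·4.4236 − -2.7009·2.5576 = +21.5845 (running +21.5845)
  i=2: -2.7009·2.1797 − -3.9746·4.4236 = +11.6947 (running +33.2792)
  i=3: -3.9746·0.2680 − -4.2852·2.1797 = +8.2753 (running +41.5545)
  i=4: -4.2852·-4.5111 − -1.3420·0.2680 = +19.6907 (running +61.2452)
  i=5: -1.3420·-0.8079 − 3.0637·-4.5111 = +14.9050 (running +76.1502)
  i=6: 3.0637·2.5576 − 3.3178·-0.8079 = +10.5162 (running +86.6663)
Area = |Σ|/2 = |86.6663|/2 = 43.3332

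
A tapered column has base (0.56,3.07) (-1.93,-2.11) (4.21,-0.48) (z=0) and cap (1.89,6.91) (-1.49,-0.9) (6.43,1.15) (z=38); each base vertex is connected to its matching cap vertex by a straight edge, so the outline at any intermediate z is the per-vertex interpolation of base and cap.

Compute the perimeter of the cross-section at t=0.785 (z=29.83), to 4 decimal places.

Cross-section at t=0.785: each vertex is (1-t)·p0[i] + t·p1[i].
  v1: (1-0.785)·(0.56,3.07) + 0.785·(1.89,6.91) = (1.6040,6.0844)
  v2: (1-0.785)·(-1.93,-2.11) + 0.785·(-1.49,-0.9) = (-1.5846,-1.1601)
  v3: (1-0.785)·(4.21,-0.48) + 0.785·(6.43,1.15) = (5.9527,0.7995)
Perimeter = Σ |v_{i+1} − v_i|:
  edge 1→2: √(-3.1886² + -7.2446²) = 7.9152 (running 7.9152)
  edge 2→3: √(7.5373² + 1.9597²) = 7.7879 (running 15.7031)
  edge 3→1: √(-4.3487² + 5.2849²) = 6.8440 (running 22.5471)
Perimeter = 22.5471

Perimeter at t=0.785: 22.5471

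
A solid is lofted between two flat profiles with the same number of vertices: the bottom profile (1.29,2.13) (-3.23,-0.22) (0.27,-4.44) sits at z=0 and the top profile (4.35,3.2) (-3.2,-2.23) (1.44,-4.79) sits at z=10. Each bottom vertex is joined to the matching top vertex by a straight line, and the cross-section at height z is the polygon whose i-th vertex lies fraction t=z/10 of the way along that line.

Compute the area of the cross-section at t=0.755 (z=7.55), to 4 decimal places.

Cross-section at t=0.755: each vertex is (1-t)·p0[i] + t·p1[i].
  v1: (1-0.755)·(1.29,2.13) + 0.755·(4.35,3.2) = (3.6003,2.9379)
  v2: (1-0.755)·(-3.23,-0.22) + 0.755·(-3.2,-2.23) = (-3.2074,-1.7376)
  v3: (1-0.755)·(0.27,-4.44) + 0.755·(1.44,-4.79) = (1.1533,-4.7043)
Shoelace sum Σ(x_i·y_{i+1} − x_{i+1}·y_i):
  i=1: 3.6003·-1.7376 − -3.2074·2.9379 = +3.1670 (running +3.1670)
  i=2: -3.2074·-4.7043 − 1.1533·-1.7376 = +17.0922 (running +20.2592)
  i=3: 1.1533·2.9379 − 3.6003·-4.7043 = +20.3251 (running +40.5843)
Area = |Σ|/2 = |40.5843|/2 = 20.2921

Area at t=0.755: 20.2921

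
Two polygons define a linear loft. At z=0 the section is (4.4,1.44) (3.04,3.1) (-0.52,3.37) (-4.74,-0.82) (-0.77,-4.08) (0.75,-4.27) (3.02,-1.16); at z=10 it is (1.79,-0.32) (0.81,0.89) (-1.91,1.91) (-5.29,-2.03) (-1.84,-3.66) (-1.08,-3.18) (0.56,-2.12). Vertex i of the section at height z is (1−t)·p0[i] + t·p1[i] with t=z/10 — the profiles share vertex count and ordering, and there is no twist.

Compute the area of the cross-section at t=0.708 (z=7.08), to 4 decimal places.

Area at t=0.708: 27.2019

Cross-section at t=0.708: each vertex is (1-t)·p0[i] + t·p1[i].
  v1: (1-0.708)·(4.4,1.44) + 0.708·(1.79,-0.32) = (2.5521,0.1939)
  v2: (1-0.708)·(3.04,3.1) + 0.708·(0.81,0.89) = (1.4612,1.5353)
  v3: (1-0.708)·(-0.52,3.37) + 0.708·(-1.91,1.91) = (-1.5041,2.3363)
  v4: (1-0.708)·(-4.74,-0.82) + 0.708·(-5.29,-2.03) = (-5.1294,-1.6767)
  v5: (1-0.708)·(-0.77,-4.08) + 0.708·(-1.84,-3.66) = (-1.5276,-3.7826)
  v6: (1-0.708)·(0.75,-4.27) + 0.708·(-1.08,-3.18) = (-0.5456,-3.4983)
  v7: (1-0.708)·(3.02,-1.16) + 0.708·(0.56,-2.12) = (1.2783,-1.8397)
Shoelace sum Σ(x_i·y_{i+1} − x_{i+1}·y_i):
  i=1: 2.5521·1.5353 − 1.4612·0.1939 = +3.6350 (running +3.6350)
  i=2: 1.4612·2.3363 − -1.5041·1.5353 = +5.7230 (running +9.3580)
  i=3: -1.5041·-1.6767 − -5.1294·2.3363 = +14.5058 (running +23.8639)
  i=4: -5.1294·-3.7826 − -1.5276·-1.6767 = +16.8414 (running +40.7053)
  i=5: -1.5276·-3.4983 − -0.5456·-3.7826 = +3.2799 (running +43.9852)
  i=6: -0.5456·-1.8397 − 1.2783·-3.4983 = +5.4757 (running +49.4609)
  i=7: 1.2783·0.1939 − 2.5521·-1.8397 = +4.9430 (running +54.4039)
Area = |Σ|/2 = |54.4039|/2 = 27.2019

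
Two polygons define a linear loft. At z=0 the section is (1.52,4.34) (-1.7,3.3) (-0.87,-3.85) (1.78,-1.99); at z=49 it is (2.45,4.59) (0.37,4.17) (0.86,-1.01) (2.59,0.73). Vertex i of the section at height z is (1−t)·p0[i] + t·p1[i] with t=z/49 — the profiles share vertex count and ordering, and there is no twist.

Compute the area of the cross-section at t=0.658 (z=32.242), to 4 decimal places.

Cross-section at t=0.658: each vertex is (1-t)·p0[i] + t·p1[i].
  v1: (1-0.658)·(1.52,4.34) + 0.658·(2.45,4.59) = (2.1319,4.5045)
  v2: (1-0.658)·(-1.7,3.3) + 0.658·(0.37,4.17) = (-0.3379,3.8725)
  v3: (1-0.658)·(-0.87,-3.85) + 0.658·(0.86,-1.01) = (0.2683,-1.9813)
  v4: (1-0.658)·(1.78,-1.99) + 0.658·(2.59,0.73) = (2.3130,-0.2002)
Shoelace sum Σ(x_i·y_{i+1} − x_{i+1}·y_i):
  i=1: 2.1319·3.8725 − -0.3379·4.5045 = +9.7781 (running +9.7781)
  i=2: -0.3379·-1.9813 − 0.2683·3.8725 = -0.3696 (running +9.4085)
  i=3: 0.2683·-0.2002 − 2.3130·-1.9813 = +4.5289 (running +13.9374)
  i=4: 2.3130·4.5045 − 2.1319·-0.2002 = +10.8457 (running +24.7832)
Area = |Σ|/2 = |24.7832|/2 = 12.3916

Area at t=0.658: 12.3916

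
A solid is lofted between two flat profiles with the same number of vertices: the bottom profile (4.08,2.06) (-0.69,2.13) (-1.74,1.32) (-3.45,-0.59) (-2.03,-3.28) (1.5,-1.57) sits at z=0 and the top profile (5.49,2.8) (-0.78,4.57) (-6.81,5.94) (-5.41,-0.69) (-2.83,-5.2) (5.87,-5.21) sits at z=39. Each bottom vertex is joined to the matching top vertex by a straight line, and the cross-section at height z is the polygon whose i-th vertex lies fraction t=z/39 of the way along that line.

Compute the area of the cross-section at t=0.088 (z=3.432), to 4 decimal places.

Cross-section at t=0.088: each vertex is (1-t)·p0[i] + t·p1[i].
  v1: (1-0.088)·(4.08,2.06) + 0.088·(5.49,2.8) = (4.2041,2.1251)
  v2: (1-0.088)·(-0.69,2.13) + 0.088·(-0.78,4.57) = (-0.6979,2.3447)
  v3: (1-0.088)·(-1.74,1.32) + 0.088·(-6.81,5.94) = (-2.1862,1.7266)
  v4: (1-0.088)·(-3.45,-0.59) + 0.088·(-5.41,-0.69) = (-3.6225,-0.5988)
  v5: (1-0.088)·(-2.03,-3.28) + 0.088·(-2.83,-5.2) = (-2.1004,-3.4490)
  v6: (1-0.088)·(1.5,-1.57) + 0.088·(5.87,-5.21) = (1.8846,-1.8903)
Shoelace sum Σ(x_i·y_{i+1} − x_{i+1}·y_i):
  i=1: 4.2041·2.3447 − -0.6979·2.1251 = +11.3406 (running +11.3406)
  i=2: -0.6979·1.7266 − -2.1862·2.3447 = +3.9209 (running +15.2615)
  i=3: -2.1862·-0.5988 − -3.6225·1.7266 = +7.5635 (running +22.8250)
  i=4: -3.6225·-3.4490 − -2.1004·-0.5988 = +11.2361 (running +34.0611)
  i=5: -2.1004·-1.8903 − 1.8846·-3.4490 = +10.4702 (running +44.5313)
  i=6: 1.8846·2.1251 − 4.2041·-1.8903 = +11.9520 (running +56.4832)
Area = |Σ|/2 = |56.4832|/2 = 28.2416

Area at t=0.088: 28.2416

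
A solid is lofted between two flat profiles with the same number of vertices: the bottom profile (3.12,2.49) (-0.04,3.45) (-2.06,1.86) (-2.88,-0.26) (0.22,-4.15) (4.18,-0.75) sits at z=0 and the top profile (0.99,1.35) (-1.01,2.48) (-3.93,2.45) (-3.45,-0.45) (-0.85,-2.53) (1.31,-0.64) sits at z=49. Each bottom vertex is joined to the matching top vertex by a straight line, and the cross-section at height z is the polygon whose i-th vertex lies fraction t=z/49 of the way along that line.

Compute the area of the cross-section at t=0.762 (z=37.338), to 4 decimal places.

Area at t=0.762: 20.9463

Cross-section at t=0.762: each vertex is (1-t)·p0[i] + t·p1[i].
  v1: (1-0.762)·(3.12,2.49) + 0.762·(0.99,1.35) = (1.4969,1.6213)
  v2: (1-0.762)·(-0.04,3.45) + 0.762·(-1.01,2.48) = (-0.7791,2.7109)
  v3: (1-0.762)·(-2.06,1.86) + 0.762·(-3.93,2.45) = (-3.4849,2.3096)
  v4: (1-0.762)·(-2.88,-0.26) + 0.762·(-3.45,-0.45) = (-3.3143,-0.4048)
  v5: (1-0.762)·(0.22,-4.15) + 0.762·(-0.85,-2.53) = (-0.5953,-2.9156)
  v6: (1-0.762)·(4.18,-0.75) + 0.762·(1.31,-0.64) = (1.9931,-0.6662)
Shoelace sum Σ(x_i·y_{i+1} − x_{i+1}·y_i):
  i=1: 1.4969·2.7109 − -0.7791·1.6213 = +5.3212 (running +5.3212)
  i=2: -0.7791·2.3096 − -3.4849·2.7109 = +7.6477 (running +12.9689)
  i=3: -3.4849·-0.4048 − -3.3143·2.3096 = +9.0654 (running +22.0343)
  i=4: -3.3143·-2.9156 − -0.5953·-0.4048 = +9.4222 (running +31.4565)
  i=5: -0.5953·-0.6662 − 1.9931·-2.9156 = +6.2075 (running +37.6640)
  i=6: 1.9931·1.6213 − 1.4969·-0.6662 = +4.2286 (running +41.8926)
Area = |Σ|/2 = |41.8926|/2 = 20.9463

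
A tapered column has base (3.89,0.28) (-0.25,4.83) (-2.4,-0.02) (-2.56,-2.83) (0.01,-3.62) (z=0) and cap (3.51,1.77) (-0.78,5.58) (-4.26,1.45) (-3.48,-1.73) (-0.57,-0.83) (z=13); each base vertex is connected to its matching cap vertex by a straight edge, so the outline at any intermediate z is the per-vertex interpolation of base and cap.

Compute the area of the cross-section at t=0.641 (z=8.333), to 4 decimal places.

Cross-section at t=0.641: each vertex is (1-t)·p0[i] + t·p1[i].
  v1: (1-0.641)·(3.89,0.28) + 0.641·(3.51,1.77) = (3.6464,1.2351)
  v2: (1-0.641)·(-0.25,4.83) + 0.641·(-0.78,5.58) = (-0.5897,5.3108)
  v3: (1-0.641)·(-2.4,-0.02) + 0.641·(-4.26,1.45) = (-3.5923,0.9223)
  v4: (1-0.641)·(-2.56,-2.83) + 0.641·(-3.48,-1.73) = (-3.1497,-2.1249)
  v5: (1-0.641)·(0.01,-3.62) + 0.641·(-0.57,-0.83) = (-0.3618,-1.8316)
Shoelace sum Σ(x_i·y_{i+1} − x_{i+1}·y_i):
  i=1: 3.6464·5.3108 − -0.5897·1.2351 = +20.0936 (running +20.0936)
  i=2: -0.5897·0.9223 − -3.5923·5.3108 = +18.5337 (running +38.6273)
  i=3: -3.5923·-2.1249 − -3.1497·0.9223 = +10.5381 (running +49.1654)
  i=4: -3.1497·-1.8316 − -0.3618·-2.1249 = +5.0003 (running +54.1657)
  i=5: -0.3618·1.2351 − 3.6464·-1.8316 = +6.2320 (running +60.3977)
Area = |Σ|/2 = |60.3977|/2 = 30.1988

Area at t=0.641: 30.1988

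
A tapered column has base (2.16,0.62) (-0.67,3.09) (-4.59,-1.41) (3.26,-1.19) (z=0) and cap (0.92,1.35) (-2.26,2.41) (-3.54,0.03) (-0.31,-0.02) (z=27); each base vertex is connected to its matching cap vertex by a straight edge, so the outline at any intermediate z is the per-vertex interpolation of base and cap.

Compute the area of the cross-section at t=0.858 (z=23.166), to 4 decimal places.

Cross-section at t=0.858: each vertex is (1-t)·p0[i] + t·p1[i].
  v1: (1-0.858)·(2.16,0.62) + 0.858·(0.92,1.35) = (1.0961,1.2463)
  v2: (1-0.858)·(-0.67,3.09) + 0.858·(-2.26,2.41) = (-2.0342,2.5066)
  v3: (1-0.858)·(-4.59,-1.41) + 0.858·(-3.54,0.03) = (-3.6891,-0.1745)
  v4: (1-0.858)·(3.26,-1.19) + 0.858·(-0.31,-0.02) = (0.1969,-0.1861)
Shoelace sum Σ(x_i·y_{i+1} − x_{i+1}·y_i):
  i=1: 1.0961·2.5066 − -2.0342·1.2463 = +5.2827 (running +5.2827)
  i=2: -2.0342·-0.1745 − -3.6891·2.5066 = +9.6019 (running +14.8846)
  i=3: -3.6891·-0.1861 − 0.1969·-0.1745 = +0.7211 (running +15.6057)
  i=4: 0.1969·1.2463 − 1.0961·-0.1861 = +0.4495 (running +16.0551)
Area = |Σ|/2 = |16.0551|/2 = 8.0276

Area at t=0.858: 8.0276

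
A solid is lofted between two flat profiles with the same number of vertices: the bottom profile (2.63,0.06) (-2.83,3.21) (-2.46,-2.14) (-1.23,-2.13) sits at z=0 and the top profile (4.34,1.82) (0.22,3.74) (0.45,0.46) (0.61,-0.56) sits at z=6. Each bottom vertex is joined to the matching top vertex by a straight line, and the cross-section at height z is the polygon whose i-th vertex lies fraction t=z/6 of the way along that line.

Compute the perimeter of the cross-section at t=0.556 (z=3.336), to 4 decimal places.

Cross-section at t=0.556: each vertex is (1-t)·p0[i] + t·p1[i].
  v1: (1-0.556)·(2.63,0.06) + 0.556·(4.34,1.82) = (3.5808,1.0386)
  v2: (1-0.556)·(-2.83,3.21) + 0.556·(0.22,3.74) = (-1.1342,3.5047)
  v3: (1-0.556)·(-2.46,-2.14) + 0.556·(0.45,0.46) = (-0.8420,-0.6944)
  v4: (1-0.556)·(-1.23,-2.13) + 0.556·(0.61,-0.56) = (-0.2070,-1.2571)
Perimeter = Σ |v_{i+1} − v_i|:
  edge 1→2: √(-4.7150² + 2.4661²) = 5.3210 (running 5.3210)
  edge 2→3: √(0.2922² + -4.1991²) = 4.2092 (running 9.5302)
  edge 3→4: √(0.6351² + -0.5627²) = 0.8485 (running 10.3787)
  edge 4→1: √(3.7877² + 2.2956²) = 4.4291 (running 14.8078)
Perimeter = 14.8078

Perimeter at t=0.556: 14.8078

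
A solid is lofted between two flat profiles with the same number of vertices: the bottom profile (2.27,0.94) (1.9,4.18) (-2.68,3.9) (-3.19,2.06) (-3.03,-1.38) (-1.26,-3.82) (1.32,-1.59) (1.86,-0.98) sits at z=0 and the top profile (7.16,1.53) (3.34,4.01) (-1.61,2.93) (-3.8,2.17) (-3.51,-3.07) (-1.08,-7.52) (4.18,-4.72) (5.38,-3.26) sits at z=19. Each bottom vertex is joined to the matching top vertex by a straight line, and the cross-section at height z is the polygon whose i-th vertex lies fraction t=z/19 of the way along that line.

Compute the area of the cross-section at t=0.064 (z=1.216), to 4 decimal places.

Area at t=0.064: 35.6803

Cross-section at t=0.064: each vertex is (1-t)·p0[i] + t·p1[i].
  v1: (1-0.064)·(2.27,0.94) + 0.064·(7.16,1.53) = (2.5830,0.9778)
  v2: (1-0.064)·(1.9,4.18) + 0.064·(3.34,4.01) = (1.9922,4.1691)
  v3: (1-0.064)·(-2.68,3.9) + 0.064·(-1.61,2.93) = (-2.6115,3.8379)
  v4: (1-0.064)·(-3.19,2.06) + 0.064·(-3.8,2.17) = (-3.2290,2.0670)
  v5: (1-0.064)·(-3.03,-1.38) + 0.064·(-3.51,-3.07) = (-3.0607,-1.4882)
  v6: (1-0.064)·(-1.26,-3.82) + 0.064·(-1.08,-7.52) = (-1.2485,-4.0568)
  v7: (1-0.064)·(1.32,-1.59) + 0.064·(4.18,-4.72) = (1.5030,-1.7903)
  v8: (1-0.064)·(1.86,-0.98) + 0.064·(5.38,-3.26) = (2.0853,-1.1259)
Shoelace sum Σ(x_i·y_{i+1} − x_{i+1}·y_i):
  i=1: 2.5830·4.1691 − 1.9922·0.9778 = +8.8208 (running +8.8208)
  i=2: 1.9922·3.8379 − -2.6115·4.1691 = +18.5335 (running +27.3543)
  i=3: -2.6115·2.0670 − -3.2290·3.8379 = +6.9947 (running +34.3490)
  i=4: -3.2290·-1.4882 − -3.0607·2.0670 = +11.1320 (running +45.4809)
  i=5: -3.0607·-4.0568 − -1.2485·-1.4882 = +10.5588 (running +56.0397)
  i=6: -1.2485·-1.7903 − 1.5030·-4.0568 = +8.3327 (running +64.3724)
  i=7: 1.5030·-1.1259 − 2.0853·-1.7903 = +2.0410 (running +66.4135)
  i=8: 2.0853·0.9778 − 2.5830·-1.1259 = +4.9471 (running +71.3606)
Area = |Σ|/2 = |71.3606|/2 = 35.6803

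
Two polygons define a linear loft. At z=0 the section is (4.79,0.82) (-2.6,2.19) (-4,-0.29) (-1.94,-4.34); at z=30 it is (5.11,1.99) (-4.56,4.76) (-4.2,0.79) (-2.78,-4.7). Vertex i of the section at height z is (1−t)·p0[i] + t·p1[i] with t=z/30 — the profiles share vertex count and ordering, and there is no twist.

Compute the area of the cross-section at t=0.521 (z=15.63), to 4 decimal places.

Area at t=0.521: 37.2191

Cross-section at t=0.521: each vertex is (1-t)·p0[i] + t·p1[i].
  v1: (1-0.521)·(4.79,0.82) + 0.521·(5.11,1.99) = (4.9567,1.4296)
  v2: (1-0.521)·(-2.6,2.19) + 0.521·(-4.56,4.76) = (-3.6212,3.5290)
  v3: (1-0.521)·(-4,-0.29) + 0.521·(-4.2,0.79) = (-4.1042,0.2727)
  v4: (1-0.521)·(-1.94,-4.34) + 0.521·(-2.78,-4.7) = (-2.3776,-4.5276)
Shoelace sum Σ(x_i·y_{i+1} − x_{i+1}·y_i):
  i=1: 4.9567·3.5290 − -3.6212·1.4296 = +22.6688 (running +22.6688)
  i=2: -3.6212·0.2727 − -4.1042·3.5290 = +13.4962 (running +36.1650)
  i=3: -4.1042·-4.5276 − -2.3776·0.2727 = +19.2303 (running +55.3953)
  i=4: -2.3776·1.4296 − 4.9567·-4.5276 = +19.0428 (running +74.4382)
Area = |Σ|/2 = |74.4382|/2 = 37.2191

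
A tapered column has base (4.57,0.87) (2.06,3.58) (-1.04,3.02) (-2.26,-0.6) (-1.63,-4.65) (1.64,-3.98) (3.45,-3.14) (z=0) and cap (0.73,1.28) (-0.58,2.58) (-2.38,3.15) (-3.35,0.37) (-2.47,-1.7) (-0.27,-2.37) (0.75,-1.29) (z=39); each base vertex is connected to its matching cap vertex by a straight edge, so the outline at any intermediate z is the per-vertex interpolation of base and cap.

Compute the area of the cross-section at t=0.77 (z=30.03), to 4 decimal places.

Cross-section at t=0.77: each vertex is (1-t)·p0[i] + t·p1[i].
  v1: (1-0.77)·(4.57,0.87) + 0.77·(0.73,1.28) = (1.6132,1.1857)
  v2: (1-0.77)·(2.06,3.58) + 0.77·(-0.58,2.58) = (0.0272,2.8100)
  v3: (1-0.77)·(-1.04,3.02) + 0.77·(-2.38,3.15) = (-2.0718,3.1201)
  v4: (1-0.77)·(-2.26,-0.6) + 0.77·(-3.35,0.37) = (-3.0993,0.1469)
  v5: (1-0.77)·(-1.63,-4.65) + 0.77·(-2.47,-1.7) = (-2.2768,-2.3785)
  v6: (1-0.77)·(1.64,-3.98) + 0.77·(-0.27,-2.37) = (0.1693,-2.7403)
  v7: (1-0.77)·(3.45,-3.14) + 0.77·(0.75,-1.29) = (1.3710,-1.7155)
Shoelace sum Σ(x_i·y_{i+1} − x_{i+1}·y_i):
  i=1: 1.6132·2.8100 − 0.0272·1.1857 = +4.5008 (running +4.5008)
  i=2: 0.0272·3.1201 − -2.0718·2.8100 = +5.9066 (running +10.4075)
  i=3: -2.0718·0.1469 − -3.0993·3.1201 = +9.3658 (running +19.7732)
  i=4: -3.0993·-2.3785 − -2.2768·0.1469 = +7.7061 (running +27.4794)
  i=5: -2.2768·-2.7403 − 0.1693·-2.3785 = +6.6418 (running +34.1212)
  i=6: 0.1693·-1.7155 − 1.3710·-2.7403 = +3.4665 (running +37.5877)
  i=7: 1.3710·1.1857 − 1.6132·-1.7155 = +4.3930 (running +41.9807)
Area = |Σ|/2 = |41.9807|/2 = 20.9904

Area at t=0.77: 20.9904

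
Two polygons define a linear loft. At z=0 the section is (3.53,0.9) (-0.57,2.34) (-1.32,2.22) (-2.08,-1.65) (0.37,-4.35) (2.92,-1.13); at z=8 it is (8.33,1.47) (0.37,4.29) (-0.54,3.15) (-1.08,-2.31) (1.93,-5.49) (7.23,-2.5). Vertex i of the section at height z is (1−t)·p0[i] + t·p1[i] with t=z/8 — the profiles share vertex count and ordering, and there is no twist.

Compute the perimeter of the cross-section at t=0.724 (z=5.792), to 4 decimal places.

Perimeter at t=0.724: 26.8055

Cross-section at t=0.724: each vertex is (1-t)·p0[i] + t·p1[i].
  v1: (1-0.724)·(3.53,0.9) + 0.724·(8.33,1.47) = (7.0052,1.3127)
  v2: (1-0.724)·(-0.57,2.34) + 0.724·(0.37,4.29) = (0.1106,3.7518)
  v3: (1-0.724)·(-1.32,2.22) + 0.724·(-0.54,3.15) = (-0.7553,2.8933)
  v4: (1-0.724)·(-2.08,-1.65) + 0.724·(-1.08,-2.31) = (-1.3560,-2.1278)
  v5: (1-0.724)·(0.37,-4.35) + 0.724·(1.93,-5.49) = (1.4994,-5.1754)
  v6: (1-0.724)·(2.92,-1.13) + 0.724·(7.23,-2.5) = (6.0404,-2.1219)
Perimeter = Σ |v_{i+1} − v_i|:
  edge 1→2: √(-6.8946² + 2.4391²) = 7.3134 (running 7.3134)
  edge 2→3: √(-0.8658² + -0.8585²) = 1.2193 (running 8.5327)
  edge 3→4: √(-0.6007² + -5.0212²) = 5.0570 (running 13.5896)
  edge 4→5: √(2.8554² + -3.0475²) = 4.1762 (running 17.7659)
  edge 5→6: √(4.5410² + 3.0535²) = 5.4721 (running 23.2380)
  edge 6→1: √(0.9648² + 3.4346²) = 3.5675 (running 26.8055)
Perimeter = 26.8055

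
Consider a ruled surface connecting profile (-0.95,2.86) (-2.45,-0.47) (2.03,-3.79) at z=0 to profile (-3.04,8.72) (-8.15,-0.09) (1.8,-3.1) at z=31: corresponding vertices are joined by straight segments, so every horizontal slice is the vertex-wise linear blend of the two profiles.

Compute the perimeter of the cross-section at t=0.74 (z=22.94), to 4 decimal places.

Cross-section at t=0.74: each vertex is (1-t)·p0[i] + t·p1[i].
  v1: (1-0.74)·(-0.95,2.86) + 0.74·(-3.04,8.72) = (-2.4966,7.1964)
  v2: (1-0.74)·(-2.45,-0.47) + 0.74·(-8.15,-0.09) = (-6.6680,-0.1888)
  v3: (1-0.74)·(2.03,-3.79) + 0.74·(1.8,-3.1) = (1.8598,-3.2794)
Perimeter = Σ |v_{i+1} − v_i|:
  edge 1→2: √(-4.1714² + -7.3852²) = 8.4818 (running 8.4818)
  edge 2→3: √(8.5278² + -3.0906²) = 9.0706 (running 17.5524)
  edge 3→1: √(-4.3564² + 10.4758²) = 11.3455 (running 28.8979)
Perimeter = 28.8979

Perimeter at t=0.74: 28.8979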